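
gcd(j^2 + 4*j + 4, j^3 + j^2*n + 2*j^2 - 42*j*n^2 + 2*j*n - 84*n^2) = j + 2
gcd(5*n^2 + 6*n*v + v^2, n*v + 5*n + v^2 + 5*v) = n + v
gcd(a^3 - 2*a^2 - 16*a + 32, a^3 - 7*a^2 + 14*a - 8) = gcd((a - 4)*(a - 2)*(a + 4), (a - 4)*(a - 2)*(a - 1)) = a^2 - 6*a + 8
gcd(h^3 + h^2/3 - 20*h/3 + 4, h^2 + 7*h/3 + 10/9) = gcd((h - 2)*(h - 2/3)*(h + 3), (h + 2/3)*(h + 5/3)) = 1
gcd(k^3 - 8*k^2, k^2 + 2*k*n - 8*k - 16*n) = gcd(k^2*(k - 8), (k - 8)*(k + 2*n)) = k - 8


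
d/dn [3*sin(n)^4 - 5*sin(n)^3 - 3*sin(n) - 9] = 3*(4*sin(n)^3 - 5*sin(n)^2 - 1)*cos(n)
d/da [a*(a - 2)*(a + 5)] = 3*a^2 + 6*a - 10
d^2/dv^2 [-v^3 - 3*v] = -6*v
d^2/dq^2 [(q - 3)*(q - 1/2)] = 2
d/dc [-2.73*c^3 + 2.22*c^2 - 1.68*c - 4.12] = -8.19*c^2 + 4.44*c - 1.68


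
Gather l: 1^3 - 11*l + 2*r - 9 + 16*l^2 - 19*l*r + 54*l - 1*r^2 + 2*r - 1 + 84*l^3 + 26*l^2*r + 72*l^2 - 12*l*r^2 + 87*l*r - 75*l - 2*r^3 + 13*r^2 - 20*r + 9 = 84*l^3 + l^2*(26*r + 88) + l*(-12*r^2 + 68*r - 32) - 2*r^3 + 12*r^2 - 16*r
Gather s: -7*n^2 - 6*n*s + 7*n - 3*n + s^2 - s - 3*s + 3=-7*n^2 + 4*n + s^2 + s*(-6*n - 4) + 3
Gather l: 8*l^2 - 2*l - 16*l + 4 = 8*l^2 - 18*l + 4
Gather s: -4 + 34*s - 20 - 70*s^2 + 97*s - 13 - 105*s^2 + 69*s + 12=-175*s^2 + 200*s - 25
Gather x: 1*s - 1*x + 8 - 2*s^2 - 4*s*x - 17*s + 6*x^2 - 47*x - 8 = -2*s^2 - 16*s + 6*x^2 + x*(-4*s - 48)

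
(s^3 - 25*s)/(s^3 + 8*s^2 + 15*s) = (s - 5)/(s + 3)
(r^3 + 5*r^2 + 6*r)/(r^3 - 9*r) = (r + 2)/(r - 3)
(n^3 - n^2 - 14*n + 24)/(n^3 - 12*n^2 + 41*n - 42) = (n + 4)/(n - 7)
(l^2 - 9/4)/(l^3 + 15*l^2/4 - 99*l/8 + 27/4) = 2*(2*l + 3)/(4*l^2 + 21*l - 18)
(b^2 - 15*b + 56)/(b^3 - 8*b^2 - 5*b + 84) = (b - 8)/(b^2 - b - 12)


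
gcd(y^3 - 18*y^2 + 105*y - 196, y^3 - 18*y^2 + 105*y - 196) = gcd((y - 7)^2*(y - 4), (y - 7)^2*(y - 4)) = y^3 - 18*y^2 + 105*y - 196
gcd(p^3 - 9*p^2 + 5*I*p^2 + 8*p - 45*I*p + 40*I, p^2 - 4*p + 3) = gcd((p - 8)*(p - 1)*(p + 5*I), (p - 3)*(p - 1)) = p - 1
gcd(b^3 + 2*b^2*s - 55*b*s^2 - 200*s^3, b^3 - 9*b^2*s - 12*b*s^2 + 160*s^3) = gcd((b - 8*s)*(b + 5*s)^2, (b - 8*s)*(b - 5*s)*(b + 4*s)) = -b + 8*s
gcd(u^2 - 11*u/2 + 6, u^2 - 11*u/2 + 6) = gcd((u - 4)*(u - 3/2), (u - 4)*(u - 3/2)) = u^2 - 11*u/2 + 6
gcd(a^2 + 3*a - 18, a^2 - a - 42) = a + 6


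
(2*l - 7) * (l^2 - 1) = 2*l^3 - 7*l^2 - 2*l + 7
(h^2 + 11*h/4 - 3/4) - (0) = h^2 + 11*h/4 - 3/4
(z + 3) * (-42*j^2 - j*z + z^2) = -42*j^2*z - 126*j^2 - j*z^2 - 3*j*z + z^3 + 3*z^2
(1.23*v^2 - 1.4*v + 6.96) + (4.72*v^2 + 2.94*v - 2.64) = 5.95*v^2 + 1.54*v + 4.32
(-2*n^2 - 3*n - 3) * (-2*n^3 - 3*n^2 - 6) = 4*n^5 + 12*n^4 + 15*n^3 + 21*n^2 + 18*n + 18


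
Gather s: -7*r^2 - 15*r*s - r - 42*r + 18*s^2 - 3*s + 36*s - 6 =-7*r^2 - 43*r + 18*s^2 + s*(33 - 15*r) - 6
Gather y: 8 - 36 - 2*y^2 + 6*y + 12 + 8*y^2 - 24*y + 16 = 6*y^2 - 18*y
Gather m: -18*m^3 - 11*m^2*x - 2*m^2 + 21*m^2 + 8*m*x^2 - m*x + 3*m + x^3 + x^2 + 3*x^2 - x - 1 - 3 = -18*m^3 + m^2*(19 - 11*x) + m*(8*x^2 - x + 3) + x^3 + 4*x^2 - x - 4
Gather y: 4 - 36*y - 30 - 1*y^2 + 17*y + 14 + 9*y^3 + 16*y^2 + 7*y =9*y^3 + 15*y^2 - 12*y - 12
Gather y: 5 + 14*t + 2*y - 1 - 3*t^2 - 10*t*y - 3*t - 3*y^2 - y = -3*t^2 + 11*t - 3*y^2 + y*(1 - 10*t) + 4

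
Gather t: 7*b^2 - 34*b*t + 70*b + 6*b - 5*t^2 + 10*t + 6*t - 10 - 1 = 7*b^2 + 76*b - 5*t^2 + t*(16 - 34*b) - 11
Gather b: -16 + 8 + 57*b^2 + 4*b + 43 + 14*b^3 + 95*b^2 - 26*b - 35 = 14*b^3 + 152*b^2 - 22*b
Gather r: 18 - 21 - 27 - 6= -36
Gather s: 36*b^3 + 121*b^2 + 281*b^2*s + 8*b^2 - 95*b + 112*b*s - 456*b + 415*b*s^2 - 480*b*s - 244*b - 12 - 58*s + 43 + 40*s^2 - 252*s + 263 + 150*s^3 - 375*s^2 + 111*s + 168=36*b^3 + 129*b^2 - 795*b + 150*s^3 + s^2*(415*b - 335) + s*(281*b^2 - 368*b - 199) + 462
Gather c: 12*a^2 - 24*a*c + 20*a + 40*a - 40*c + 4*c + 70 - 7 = 12*a^2 + 60*a + c*(-24*a - 36) + 63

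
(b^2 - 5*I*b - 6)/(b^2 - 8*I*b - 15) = (b - 2*I)/(b - 5*I)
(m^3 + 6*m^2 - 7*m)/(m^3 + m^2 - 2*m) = (m + 7)/(m + 2)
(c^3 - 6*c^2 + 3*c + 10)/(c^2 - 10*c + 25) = (c^2 - c - 2)/(c - 5)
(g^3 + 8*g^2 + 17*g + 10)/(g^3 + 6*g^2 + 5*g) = (g + 2)/g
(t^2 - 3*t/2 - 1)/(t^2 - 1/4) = 2*(t - 2)/(2*t - 1)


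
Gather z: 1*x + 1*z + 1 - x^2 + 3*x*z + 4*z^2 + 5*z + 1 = -x^2 + x + 4*z^2 + z*(3*x + 6) + 2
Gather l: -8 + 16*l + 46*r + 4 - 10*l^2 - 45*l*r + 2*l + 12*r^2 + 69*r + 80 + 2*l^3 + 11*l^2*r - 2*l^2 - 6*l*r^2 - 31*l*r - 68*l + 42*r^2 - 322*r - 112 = 2*l^3 + l^2*(11*r - 12) + l*(-6*r^2 - 76*r - 50) + 54*r^2 - 207*r - 36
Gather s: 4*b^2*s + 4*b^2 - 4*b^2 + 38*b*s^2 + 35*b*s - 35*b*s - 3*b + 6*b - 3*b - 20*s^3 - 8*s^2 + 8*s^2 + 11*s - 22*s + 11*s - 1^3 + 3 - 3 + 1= 4*b^2*s + 38*b*s^2 - 20*s^3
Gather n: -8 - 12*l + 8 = -12*l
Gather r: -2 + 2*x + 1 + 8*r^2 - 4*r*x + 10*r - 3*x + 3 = 8*r^2 + r*(10 - 4*x) - x + 2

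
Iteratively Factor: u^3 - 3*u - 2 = (u - 2)*(u^2 + 2*u + 1) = (u - 2)*(u + 1)*(u + 1)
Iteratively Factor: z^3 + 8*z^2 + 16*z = (z + 4)*(z^2 + 4*z) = (z + 4)^2*(z)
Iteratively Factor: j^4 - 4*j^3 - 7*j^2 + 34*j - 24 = (j - 1)*(j^3 - 3*j^2 - 10*j + 24) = (j - 4)*(j - 1)*(j^2 + j - 6) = (j - 4)*(j - 2)*(j - 1)*(j + 3)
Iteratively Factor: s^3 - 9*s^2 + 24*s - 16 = (s - 1)*(s^2 - 8*s + 16) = (s - 4)*(s - 1)*(s - 4)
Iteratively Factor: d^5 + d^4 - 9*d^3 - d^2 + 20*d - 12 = (d - 1)*(d^4 + 2*d^3 - 7*d^2 - 8*d + 12) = (d - 1)^2*(d^3 + 3*d^2 - 4*d - 12) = (d - 1)^2*(d + 2)*(d^2 + d - 6) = (d - 1)^2*(d + 2)*(d + 3)*(d - 2)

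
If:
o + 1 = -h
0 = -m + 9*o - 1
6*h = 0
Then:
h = 0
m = -10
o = -1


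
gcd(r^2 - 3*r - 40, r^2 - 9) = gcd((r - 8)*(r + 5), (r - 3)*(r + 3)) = 1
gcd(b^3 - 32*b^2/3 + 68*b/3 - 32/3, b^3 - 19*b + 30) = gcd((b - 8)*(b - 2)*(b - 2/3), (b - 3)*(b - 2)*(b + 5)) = b - 2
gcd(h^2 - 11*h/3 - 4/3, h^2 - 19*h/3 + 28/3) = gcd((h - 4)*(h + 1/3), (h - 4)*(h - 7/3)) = h - 4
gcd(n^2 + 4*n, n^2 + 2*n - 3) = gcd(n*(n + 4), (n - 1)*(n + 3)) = 1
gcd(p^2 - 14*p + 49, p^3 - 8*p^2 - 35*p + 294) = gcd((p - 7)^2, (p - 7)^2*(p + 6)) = p^2 - 14*p + 49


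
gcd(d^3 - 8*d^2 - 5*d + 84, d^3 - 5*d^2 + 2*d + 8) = d - 4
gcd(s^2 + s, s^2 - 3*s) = s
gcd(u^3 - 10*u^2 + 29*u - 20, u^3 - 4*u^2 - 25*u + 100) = u^2 - 9*u + 20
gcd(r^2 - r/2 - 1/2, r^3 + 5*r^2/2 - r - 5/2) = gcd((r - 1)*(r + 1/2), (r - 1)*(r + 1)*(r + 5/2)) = r - 1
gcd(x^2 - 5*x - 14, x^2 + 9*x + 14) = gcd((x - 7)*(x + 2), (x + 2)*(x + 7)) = x + 2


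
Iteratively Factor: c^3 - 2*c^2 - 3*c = (c + 1)*(c^2 - 3*c) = c*(c + 1)*(c - 3)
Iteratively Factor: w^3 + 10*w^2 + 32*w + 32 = (w + 2)*(w^2 + 8*w + 16) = (w + 2)*(w + 4)*(w + 4)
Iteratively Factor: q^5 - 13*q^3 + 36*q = (q)*(q^4 - 13*q^2 + 36) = q*(q + 2)*(q^3 - 2*q^2 - 9*q + 18) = q*(q - 3)*(q + 2)*(q^2 + q - 6) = q*(q - 3)*(q - 2)*(q + 2)*(q + 3)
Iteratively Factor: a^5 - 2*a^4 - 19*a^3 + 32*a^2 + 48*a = (a - 3)*(a^4 + a^3 - 16*a^2 - 16*a) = (a - 3)*(a + 4)*(a^3 - 3*a^2 - 4*a) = (a - 4)*(a - 3)*(a + 4)*(a^2 + a) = a*(a - 4)*(a - 3)*(a + 4)*(a + 1)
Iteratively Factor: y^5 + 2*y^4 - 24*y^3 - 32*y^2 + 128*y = (y + 4)*(y^4 - 2*y^3 - 16*y^2 + 32*y) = (y - 4)*(y + 4)*(y^3 + 2*y^2 - 8*y) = (y - 4)*(y - 2)*(y + 4)*(y^2 + 4*y) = y*(y - 4)*(y - 2)*(y + 4)*(y + 4)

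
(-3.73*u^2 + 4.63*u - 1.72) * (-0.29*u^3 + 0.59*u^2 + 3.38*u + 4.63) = 1.0817*u^5 - 3.5434*u^4 - 9.3769*u^3 - 2.6353*u^2 + 15.6233*u - 7.9636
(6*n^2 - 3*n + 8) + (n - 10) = 6*n^2 - 2*n - 2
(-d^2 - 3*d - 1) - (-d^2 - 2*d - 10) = 9 - d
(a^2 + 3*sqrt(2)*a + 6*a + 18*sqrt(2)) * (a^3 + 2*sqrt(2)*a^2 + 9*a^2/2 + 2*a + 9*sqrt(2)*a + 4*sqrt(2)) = a^5 + 5*sqrt(2)*a^4 + 21*a^4/2 + 41*a^3 + 105*sqrt(2)*a^3/2 + 138*a^2 + 145*sqrt(2)*a^2 + 60*sqrt(2)*a + 348*a + 144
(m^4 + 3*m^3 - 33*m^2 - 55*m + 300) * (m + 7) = m^5 + 10*m^4 - 12*m^3 - 286*m^2 - 85*m + 2100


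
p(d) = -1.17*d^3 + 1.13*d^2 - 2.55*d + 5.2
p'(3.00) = -27.36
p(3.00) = -23.87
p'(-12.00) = -535.11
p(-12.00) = 2220.28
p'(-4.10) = -70.82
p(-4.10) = 115.29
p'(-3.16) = -44.74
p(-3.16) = 61.46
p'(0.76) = -2.86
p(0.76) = 3.40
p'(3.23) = -31.87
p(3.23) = -30.67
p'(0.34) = -2.19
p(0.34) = 4.42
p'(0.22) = -2.22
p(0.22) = 4.68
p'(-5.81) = -134.16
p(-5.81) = 287.62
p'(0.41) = -2.21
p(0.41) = 4.26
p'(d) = -3.51*d^2 + 2.26*d - 2.55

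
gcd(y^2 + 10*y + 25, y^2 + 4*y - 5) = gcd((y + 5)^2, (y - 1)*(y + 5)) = y + 5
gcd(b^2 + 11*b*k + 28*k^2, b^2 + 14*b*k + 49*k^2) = b + 7*k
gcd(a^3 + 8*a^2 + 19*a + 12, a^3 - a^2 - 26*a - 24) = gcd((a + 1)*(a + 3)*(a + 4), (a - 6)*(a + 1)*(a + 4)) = a^2 + 5*a + 4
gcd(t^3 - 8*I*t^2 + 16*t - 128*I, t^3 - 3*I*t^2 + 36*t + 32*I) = t^2 - 4*I*t + 32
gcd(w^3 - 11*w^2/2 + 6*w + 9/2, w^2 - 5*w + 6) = w - 3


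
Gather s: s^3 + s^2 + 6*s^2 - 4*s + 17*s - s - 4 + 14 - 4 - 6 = s^3 + 7*s^2 + 12*s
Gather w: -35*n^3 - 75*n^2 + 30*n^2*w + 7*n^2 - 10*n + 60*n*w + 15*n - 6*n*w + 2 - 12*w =-35*n^3 - 68*n^2 + 5*n + w*(30*n^2 + 54*n - 12) + 2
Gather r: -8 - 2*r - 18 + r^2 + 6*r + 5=r^2 + 4*r - 21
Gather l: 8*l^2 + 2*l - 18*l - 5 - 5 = 8*l^2 - 16*l - 10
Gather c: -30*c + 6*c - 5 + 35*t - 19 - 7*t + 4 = -24*c + 28*t - 20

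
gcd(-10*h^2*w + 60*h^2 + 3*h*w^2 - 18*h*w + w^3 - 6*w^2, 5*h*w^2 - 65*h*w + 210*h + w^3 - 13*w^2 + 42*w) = 5*h*w - 30*h + w^2 - 6*w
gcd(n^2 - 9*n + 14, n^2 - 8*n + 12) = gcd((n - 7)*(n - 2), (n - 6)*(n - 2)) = n - 2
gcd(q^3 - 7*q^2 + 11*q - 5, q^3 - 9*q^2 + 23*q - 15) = q^2 - 6*q + 5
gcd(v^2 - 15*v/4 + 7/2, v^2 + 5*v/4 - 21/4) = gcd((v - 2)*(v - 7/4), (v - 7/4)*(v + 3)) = v - 7/4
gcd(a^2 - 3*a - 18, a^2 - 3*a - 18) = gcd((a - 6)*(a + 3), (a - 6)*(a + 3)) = a^2 - 3*a - 18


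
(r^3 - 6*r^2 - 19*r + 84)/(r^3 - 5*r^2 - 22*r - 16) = (-r^3 + 6*r^2 + 19*r - 84)/(-r^3 + 5*r^2 + 22*r + 16)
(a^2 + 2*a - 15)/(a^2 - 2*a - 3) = (a + 5)/(a + 1)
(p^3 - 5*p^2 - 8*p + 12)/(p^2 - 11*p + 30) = (p^2 + p - 2)/(p - 5)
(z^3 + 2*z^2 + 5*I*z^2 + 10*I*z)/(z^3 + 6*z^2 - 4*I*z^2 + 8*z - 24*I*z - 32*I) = z*(z + 5*I)/(z^2 + 4*z*(1 - I) - 16*I)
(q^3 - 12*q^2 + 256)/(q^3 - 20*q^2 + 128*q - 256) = (q + 4)/(q - 4)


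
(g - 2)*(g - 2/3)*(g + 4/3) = g^3 - 4*g^2/3 - 20*g/9 + 16/9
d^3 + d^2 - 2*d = d*(d - 1)*(d + 2)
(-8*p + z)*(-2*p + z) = 16*p^2 - 10*p*z + z^2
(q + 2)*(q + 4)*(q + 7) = q^3 + 13*q^2 + 50*q + 56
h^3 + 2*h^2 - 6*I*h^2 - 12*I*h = h*(h + 2)*(h - 6*I)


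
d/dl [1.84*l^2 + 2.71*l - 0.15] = 3.68*l + 2.71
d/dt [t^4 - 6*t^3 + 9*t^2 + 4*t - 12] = 4*t^3 - 18*t^2 + 18*t + 4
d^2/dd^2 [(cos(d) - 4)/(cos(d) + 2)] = 6*(cos(d)^2 - 2*cos(d) - 2)/(cos(d) + 2)^3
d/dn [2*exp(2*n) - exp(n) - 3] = (4*exp(n) - 1)*exp(n)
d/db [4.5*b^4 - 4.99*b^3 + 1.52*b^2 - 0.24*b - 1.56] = 18.0*b^3 - 14.97*b^2 + 3.04*b - 0.24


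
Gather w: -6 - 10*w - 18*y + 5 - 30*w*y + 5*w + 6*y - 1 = w*(-30*y - 5) - 12*y - 2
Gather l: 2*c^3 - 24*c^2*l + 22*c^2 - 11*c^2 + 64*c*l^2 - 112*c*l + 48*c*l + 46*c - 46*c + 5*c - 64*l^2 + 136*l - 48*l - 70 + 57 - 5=2*c^3 + 11*c^2 + 5*c + l^2*(64*c - 64) + l*(-24*c^2 - 64*c + 88) - 18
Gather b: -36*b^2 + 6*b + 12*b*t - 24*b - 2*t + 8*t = -36*b^2 + b*(12*t - 18) + 6*t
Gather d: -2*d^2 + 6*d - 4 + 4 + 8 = -2*d^2 + 6*d + 8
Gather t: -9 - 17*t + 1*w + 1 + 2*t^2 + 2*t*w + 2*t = 2*t^2 + t*(2*w - 15) + w - 8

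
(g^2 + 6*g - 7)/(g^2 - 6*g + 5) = (g + 7)/(g - 5)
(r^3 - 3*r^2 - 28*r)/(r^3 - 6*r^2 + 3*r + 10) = r*(r^2 - 3*r - 28)/(r^3 - 6*r^2 + 3*r + 10)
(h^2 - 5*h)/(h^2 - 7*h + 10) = h/(h - 2)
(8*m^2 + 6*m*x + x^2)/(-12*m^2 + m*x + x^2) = (2*m + x)/(-3*m + x)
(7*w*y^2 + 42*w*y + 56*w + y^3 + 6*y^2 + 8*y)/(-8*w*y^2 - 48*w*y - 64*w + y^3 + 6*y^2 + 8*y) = (7*w + y)/(-8*w + y)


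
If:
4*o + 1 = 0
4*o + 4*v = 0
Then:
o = -1/4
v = 1/4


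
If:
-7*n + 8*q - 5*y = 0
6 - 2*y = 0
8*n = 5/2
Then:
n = 5/16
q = 275/128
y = 3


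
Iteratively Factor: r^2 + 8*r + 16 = (r + 4)*(r + 4)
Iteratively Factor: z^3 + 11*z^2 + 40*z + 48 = (z + 3)*(z^2 + 8*z + 16) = (z + 3)*(z + 4)*(z + 4)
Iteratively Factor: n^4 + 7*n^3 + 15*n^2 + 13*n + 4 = (n + 1)*(n^3 + 6*n^2 + 9*n + 4) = (n + 1)*(n + 4)*(n^2 + 2*n + 1) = (n + 1)^2*(n + 4)*(n + 1)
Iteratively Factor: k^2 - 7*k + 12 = (k - 3)*(k - 4)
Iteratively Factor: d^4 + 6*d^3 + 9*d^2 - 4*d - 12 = (d + 3)*(d^3 + 3*d^2 - 4) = (d + 2)*(d + 3)*(d^2 + d - 2) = (d - 1)*(d + 2)*(d + 3)*(d + 2)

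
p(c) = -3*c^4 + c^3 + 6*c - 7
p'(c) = -12*c^3 + 3*c^2 + 6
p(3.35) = -327.14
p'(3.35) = -411.48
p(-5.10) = -2199.81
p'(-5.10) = 1675.84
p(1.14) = -3.75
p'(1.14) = -7.88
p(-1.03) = -17.65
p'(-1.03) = 22.30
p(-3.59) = -573.12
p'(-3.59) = 599.88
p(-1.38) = -28.79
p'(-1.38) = 43.25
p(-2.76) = -218.67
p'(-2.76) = 281.15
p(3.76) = -530.90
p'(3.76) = -589.48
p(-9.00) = -20473.00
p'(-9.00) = 8997.00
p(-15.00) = -155347.00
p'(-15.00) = 41181.00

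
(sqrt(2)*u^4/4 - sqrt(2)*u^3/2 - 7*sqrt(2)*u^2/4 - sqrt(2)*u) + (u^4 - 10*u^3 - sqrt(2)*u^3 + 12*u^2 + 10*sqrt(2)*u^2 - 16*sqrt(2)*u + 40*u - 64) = sqrt(2)*u^4/4 + u^4 - 10*u^3 - 3*sqrt(2)*u^3/2 + 33*sqrt(2)*u^2/4 + 12*u^2 - 17*sqrt(2)*u + 40*u - 64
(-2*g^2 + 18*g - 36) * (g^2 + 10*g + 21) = -2*g^4 - 2*g^3 + 102*g^2 + 18*g - 756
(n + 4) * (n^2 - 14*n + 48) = n^3 - 10*n^2 - 8*n + 192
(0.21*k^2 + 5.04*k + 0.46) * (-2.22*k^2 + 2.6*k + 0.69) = -0.4662*k^4 - 10.6428*k^3 + 12.2277*k^2 + 4.6736*k + 0.3174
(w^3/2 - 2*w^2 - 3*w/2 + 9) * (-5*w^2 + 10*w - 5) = -5*w^5/2 + 15*w^4 - 15*w^3 - 50*w^2 + 195*w/2 - 45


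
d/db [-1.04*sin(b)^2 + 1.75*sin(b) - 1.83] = (1.75 - 2.08*sin(b))*cos(b)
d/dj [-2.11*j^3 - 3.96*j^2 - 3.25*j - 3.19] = -6.33*j^2 - 7.92*j - 3.25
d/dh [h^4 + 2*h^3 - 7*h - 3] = 4*h^3 + 6*h^2 - 7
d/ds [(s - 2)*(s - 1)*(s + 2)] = 3*s^2 - 2*s - 4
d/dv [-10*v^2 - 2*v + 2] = -20*v - 2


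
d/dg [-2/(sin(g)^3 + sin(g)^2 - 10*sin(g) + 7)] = 2*(3*sin(g)^2 + 2*sin(g) - 10)*cos(g)/(sin(g)^3 + sin(g)^2 - 10*sin(g) + 7)^2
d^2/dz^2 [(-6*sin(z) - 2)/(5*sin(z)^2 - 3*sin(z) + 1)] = 2*(75*sin(z)^5 + 145*sin(z)^4 - 285*sin(z)^3 - 152*sin(z)^2 + 186*sin(z) - 26)/(5*sin(z)^2 - 3*sin(z) + 1)^3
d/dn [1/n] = -1/n^2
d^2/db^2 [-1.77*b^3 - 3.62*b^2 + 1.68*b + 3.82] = -10.62*b - 7.24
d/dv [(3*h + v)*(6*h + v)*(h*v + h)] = h*(18*h^2 + 18*h*v + 9*h + 3*v^2 + 2*v)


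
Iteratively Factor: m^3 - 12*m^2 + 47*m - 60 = (m - 4)*(m^2 - 8*m + 15) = (m - 4)*(m - 3)*(m - 5)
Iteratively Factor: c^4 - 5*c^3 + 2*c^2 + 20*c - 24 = (c - 2)*(c^3 - 3*c^2 - 4*c + 12) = (c - 2)^2*(c^2 - c - 6) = (c - 2)^2*(c + 2)*(c - 3)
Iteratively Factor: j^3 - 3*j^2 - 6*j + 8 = (j - 4)*(j^2 + j - 2) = (j - 4)*(j + 2)*(j - 1)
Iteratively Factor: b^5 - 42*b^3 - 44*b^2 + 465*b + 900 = (b + 4)*(b^4 - 4*b^3 - 26*b^2 + 60*b + 225) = (b - 5)*(b + 4)*(b^3 + b^2 - 21*b - 45) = (b - 5)*(b + 3)*(b + 4)*(b^2 - 2*b - 15) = (b - 5)*(b + 3)^2*(b + 4)*(b - 5)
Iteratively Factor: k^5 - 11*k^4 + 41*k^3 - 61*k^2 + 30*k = (k - 5)*(k^4 - 6*k^3 + 11*k^2 - 6*k) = (k - 5)*(k - 2)*(k^3 - 4*k^2 + 3*k) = (k - 5)*(k - 3)*(k - 2)*(k^2 - k) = (k - 5)*(k - 3)*(k - 2)*(k - 1)*(k)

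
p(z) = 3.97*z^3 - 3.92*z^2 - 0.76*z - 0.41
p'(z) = 11.91*z^2 - 7.84*z - 0.76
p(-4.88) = -551.42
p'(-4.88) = 321.13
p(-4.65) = -480.80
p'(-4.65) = 293.22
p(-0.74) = -3.60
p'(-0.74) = 11.56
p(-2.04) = -48.88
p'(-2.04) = 64.80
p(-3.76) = -264.01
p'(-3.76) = 197.10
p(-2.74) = -109.42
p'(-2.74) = 110.14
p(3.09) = 76.94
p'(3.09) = 88.73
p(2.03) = 15.10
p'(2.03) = 32.40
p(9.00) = 2569.36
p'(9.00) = 893.39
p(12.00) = 6286.15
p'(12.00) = 1620.20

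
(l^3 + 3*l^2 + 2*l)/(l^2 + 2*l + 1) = l*(l + 2)/(l + 1)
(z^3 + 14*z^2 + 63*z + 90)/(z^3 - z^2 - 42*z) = (z^2 + 8*z + 15)/(z*(z - 7))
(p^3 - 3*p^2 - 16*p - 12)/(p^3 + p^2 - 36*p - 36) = (p + 2)/(p + 6)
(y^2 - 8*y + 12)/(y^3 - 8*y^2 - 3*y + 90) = (y - 2)/(y^2 - 2*y - 15)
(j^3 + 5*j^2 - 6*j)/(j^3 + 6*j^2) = (j - 1)/j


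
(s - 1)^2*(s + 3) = s^3 + s^2 - 5*s + 3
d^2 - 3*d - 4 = (d - 4)*(d + 1)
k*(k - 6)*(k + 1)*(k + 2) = k^4 - 3*k^3 - 16*k^2 - 12*k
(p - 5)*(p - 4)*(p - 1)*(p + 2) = p^4 - 8*p^3 + 9*p^2 + 38*p - 40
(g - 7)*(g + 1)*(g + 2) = g^3 - 4*g^2 - 19*g - 14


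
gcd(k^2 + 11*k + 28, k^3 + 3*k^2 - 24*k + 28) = k + 7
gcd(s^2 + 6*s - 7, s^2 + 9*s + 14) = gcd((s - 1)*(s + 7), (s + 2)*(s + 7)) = s + 7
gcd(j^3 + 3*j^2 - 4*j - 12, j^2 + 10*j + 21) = j + 3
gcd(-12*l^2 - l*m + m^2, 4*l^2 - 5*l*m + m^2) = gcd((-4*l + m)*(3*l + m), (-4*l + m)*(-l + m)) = 4*l - m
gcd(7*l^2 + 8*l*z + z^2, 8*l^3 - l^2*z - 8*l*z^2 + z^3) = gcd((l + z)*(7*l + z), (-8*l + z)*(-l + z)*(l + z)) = l + z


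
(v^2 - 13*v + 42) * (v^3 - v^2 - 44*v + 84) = v^5 - 14*v^4 + 11*v^3 + 614*v^2 - 2940*v + 3528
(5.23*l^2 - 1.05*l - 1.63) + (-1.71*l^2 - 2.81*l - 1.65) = 3.52*l^2 - 3.86*l - 3.28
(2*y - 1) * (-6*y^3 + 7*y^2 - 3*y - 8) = -12*y^4 + 20*y^3 - 13*y^2 - 13*y + 8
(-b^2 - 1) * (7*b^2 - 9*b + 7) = -7*b^4 + 9*b^3 - 14*b^2 + 9*b - 7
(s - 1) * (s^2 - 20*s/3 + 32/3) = s^3 - 23*s^2/3 + 52*s/3 - 32/3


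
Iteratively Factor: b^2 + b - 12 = (b + 4)*(b - 3)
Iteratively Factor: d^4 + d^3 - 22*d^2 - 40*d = (d)*(d^3 + d^2 - 22*d - 40) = d*(d + 4)*(d^2 - 3*d - 10) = d*(d - 5)*(d + 4)*(d + 2)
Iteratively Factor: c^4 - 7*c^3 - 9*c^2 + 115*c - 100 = (c + 4)*(c^3 - 11*c^2 + 35*c - 25) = (c - 5)*(c + 4)*(c^2 - 6*c + 5) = (c - 5)^2*(c + 4)*(c - 1)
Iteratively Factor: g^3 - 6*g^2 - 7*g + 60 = (g - 4)*(g^2 - 2*g - 15) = (g - 4)*(g + 3)*(g - 5)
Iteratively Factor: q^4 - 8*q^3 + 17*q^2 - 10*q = (q - 1)*(q^3 - 7*q^2 + 10*q) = q*(q - 1)*(q^2 - 7*q + 10) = q*(q - 2)*(q - 1)*(q - 5)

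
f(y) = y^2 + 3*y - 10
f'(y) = 2*y + 3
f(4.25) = 20.81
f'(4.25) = 11.50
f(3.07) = 8.63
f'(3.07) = 9.14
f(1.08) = -5.59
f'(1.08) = 5.16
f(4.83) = 27.82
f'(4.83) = 12.66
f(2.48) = 3.59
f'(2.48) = 7.96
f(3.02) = 8.18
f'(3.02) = 9.04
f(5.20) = 32.64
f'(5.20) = 13.40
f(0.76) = -7.14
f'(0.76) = 4.52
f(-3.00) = -10.00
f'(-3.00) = -3.00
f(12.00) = 170.00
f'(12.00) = 27.00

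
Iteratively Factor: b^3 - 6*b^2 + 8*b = (b - 4)*(b^2 - 2*b) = b*(b - 4)*(b - 2)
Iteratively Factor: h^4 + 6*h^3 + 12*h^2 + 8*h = (h + 2)*(h^3 + 4*h^2 + 4*h) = (h + 2)^2*(h^2 + 2*h) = (h + 2)^3*(h)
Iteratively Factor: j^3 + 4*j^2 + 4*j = (j)*(j^2 + 4*j + 4) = j*(j + 2)*(j + 2)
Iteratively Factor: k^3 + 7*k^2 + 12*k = (k + 4)*(k^2 + 3*k) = k*(k + 4)*(k + 3)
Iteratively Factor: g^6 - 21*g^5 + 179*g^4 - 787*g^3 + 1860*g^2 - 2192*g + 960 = (g - 4)*(g^5 - 17*g^4 + 111*g^3 - 343*g^2 + 488*g - 240) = (g - 4)^2*(g^4 - 13*g^3 + 59*g^2 - 107*g + 60) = (g - 4)^2*(g - 3)*(g^3 - 10*g^2 + 29*g - 20) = (g - 4)^3*(g - 3)*(g^2 - 6*g + 5) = (g - 5)*(g - 4)^3*(g - 3)*(g - 1)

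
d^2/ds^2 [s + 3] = 0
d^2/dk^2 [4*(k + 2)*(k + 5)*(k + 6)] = 24*k + 104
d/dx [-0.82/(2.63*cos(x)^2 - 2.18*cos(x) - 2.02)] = (1.7876 - 4.3132*cos(x))*sin(x)/(-2.63*cos(x)^2 + 2.18*cos(x) + 2.02)^2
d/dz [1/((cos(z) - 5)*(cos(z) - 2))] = (2*cos(z) - 7)*sin(z)/((cos(z) - 5)^2*(cos(z) - 2)^2)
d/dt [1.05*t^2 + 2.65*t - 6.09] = 2.1*t + 2.65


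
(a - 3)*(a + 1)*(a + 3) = a^3 + a^2 - 9*a - 9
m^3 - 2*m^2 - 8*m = m*(m - 4)*(m + 2)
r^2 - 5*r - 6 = (r - 6)*(r + 1)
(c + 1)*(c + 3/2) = c^2 + 5*c/2 + 3/2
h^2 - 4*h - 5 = (h - 5)*(h + 1)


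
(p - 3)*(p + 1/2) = p^2 - 5*p/2 - 3/2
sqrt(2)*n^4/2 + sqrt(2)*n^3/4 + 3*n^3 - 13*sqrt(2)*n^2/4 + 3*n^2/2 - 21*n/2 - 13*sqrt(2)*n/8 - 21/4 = (n + 1/2)*(n - 3*sqrt(2)/2)*(n + 7*sqrt(2)/2)*(sqrt(2)*n/2 + 1)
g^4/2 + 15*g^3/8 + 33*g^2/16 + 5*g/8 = g*(g/2 + 1/4)*(g + 5/4)*(g + 2)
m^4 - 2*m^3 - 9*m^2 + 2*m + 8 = (m - 4)*(m - 1)*(m + 1)*(m + 2)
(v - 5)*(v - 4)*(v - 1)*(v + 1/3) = v^4 - 29*v^3/3 + 77*v^2/3 - 31*v/3 - 20/3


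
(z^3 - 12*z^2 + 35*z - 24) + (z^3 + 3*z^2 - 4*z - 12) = 2*z^3 - 9*z^2 + 31*z - 36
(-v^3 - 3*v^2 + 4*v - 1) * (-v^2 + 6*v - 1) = v^5 - 3*v^4 - 21*v^3 + 28*v^2 - 10*v + 1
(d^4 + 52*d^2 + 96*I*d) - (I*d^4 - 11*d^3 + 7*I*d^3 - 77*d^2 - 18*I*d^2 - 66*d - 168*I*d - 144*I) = d^4 - I*d^4 + 11*d^3 - 7*I*d^3 + 129*d^2 + 18*I*d^2 + 66*d + 264*I*d + 144*I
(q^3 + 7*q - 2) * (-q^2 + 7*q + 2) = -q^5 + 7*q^4 - 5*q^3 + 51*q^2 - 4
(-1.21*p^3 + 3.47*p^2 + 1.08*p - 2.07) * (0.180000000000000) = -0.2178*p^3 + 0.6246*p^2 + 0.1944*p - 0.3726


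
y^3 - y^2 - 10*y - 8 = (y - 4)*(y + 1)*(y + 2)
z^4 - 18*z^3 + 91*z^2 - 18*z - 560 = (z - 8)*(z - 7)*(z - 5)*(z + 2)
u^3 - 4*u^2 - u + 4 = (u - 4)*(u - 1)*(u + 1)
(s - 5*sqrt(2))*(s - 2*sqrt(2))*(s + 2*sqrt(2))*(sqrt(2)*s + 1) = sqrt(2)*s^4 - 9*s^3 - 13*sqrt(2)*s^2 + 72*s + 40*sqrt(2)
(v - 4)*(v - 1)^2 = v^3 - 6*v^2 + 9*v - 4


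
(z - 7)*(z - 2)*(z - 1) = z^3 - 10*z^2 + 23*z - 14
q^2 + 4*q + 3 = (q + 1)*(q + 3)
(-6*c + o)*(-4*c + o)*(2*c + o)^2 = 96*c^4 + 56*c^3*o - 12*c^2*o^2 - 6*c*o^3 + o^4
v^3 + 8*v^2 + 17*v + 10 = (v + 1)*(v + 2)*(v + 5)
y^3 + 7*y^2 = y^2*(y + 7)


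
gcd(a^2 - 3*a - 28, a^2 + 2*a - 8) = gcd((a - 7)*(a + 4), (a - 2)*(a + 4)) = a + 4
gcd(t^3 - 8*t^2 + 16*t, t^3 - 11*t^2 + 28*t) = t^2 - 4*t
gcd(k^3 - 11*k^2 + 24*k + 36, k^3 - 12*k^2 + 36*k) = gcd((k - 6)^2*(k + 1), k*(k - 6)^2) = k^2 - 12*k + 36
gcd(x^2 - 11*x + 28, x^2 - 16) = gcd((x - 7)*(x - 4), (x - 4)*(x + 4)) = x - 4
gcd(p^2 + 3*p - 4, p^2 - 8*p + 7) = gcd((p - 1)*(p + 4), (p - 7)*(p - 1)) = p - 1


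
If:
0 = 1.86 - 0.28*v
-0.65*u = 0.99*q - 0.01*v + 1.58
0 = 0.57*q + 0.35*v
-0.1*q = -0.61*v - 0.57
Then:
No Solution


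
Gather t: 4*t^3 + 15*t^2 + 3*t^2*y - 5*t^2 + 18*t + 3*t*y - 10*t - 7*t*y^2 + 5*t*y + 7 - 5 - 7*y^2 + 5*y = 4*t^3 + t^2*(3*y + 10) + t*(-7*y^2 + 8*y + 8) - 7*y^2 + 5*y + 2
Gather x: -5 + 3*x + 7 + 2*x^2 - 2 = 2*x^2 + 3*x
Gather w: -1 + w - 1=w - 2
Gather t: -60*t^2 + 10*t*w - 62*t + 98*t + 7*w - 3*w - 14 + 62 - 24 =-60*t^2 + t*(10*w + 36) + 4*w + 24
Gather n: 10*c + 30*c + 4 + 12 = 40*c + 16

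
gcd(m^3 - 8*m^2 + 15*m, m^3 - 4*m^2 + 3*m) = m^2 - 3*m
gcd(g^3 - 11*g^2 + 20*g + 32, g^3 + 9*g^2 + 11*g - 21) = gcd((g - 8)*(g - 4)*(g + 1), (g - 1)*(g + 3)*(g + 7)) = 1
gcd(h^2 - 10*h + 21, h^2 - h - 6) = h - 3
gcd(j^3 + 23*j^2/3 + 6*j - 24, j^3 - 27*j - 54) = j + 3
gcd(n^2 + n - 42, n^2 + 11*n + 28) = n + 7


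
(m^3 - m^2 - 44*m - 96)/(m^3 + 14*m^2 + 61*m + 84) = (m - 8)/(m + 7)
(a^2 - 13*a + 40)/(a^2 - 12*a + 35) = (a - 8)/(a - 7)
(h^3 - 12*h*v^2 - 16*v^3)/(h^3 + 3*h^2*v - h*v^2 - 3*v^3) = (h^3 - 12*h*v^2 - 16*v^3)/(h^3 + 3*h^2*v - h*v^2 - 3*v^3)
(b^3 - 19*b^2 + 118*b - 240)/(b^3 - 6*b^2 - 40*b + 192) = (b^2 - 11*b + 30)/(b^2 + 2*b - 24)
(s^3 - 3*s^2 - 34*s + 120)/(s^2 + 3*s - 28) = (s^2 + s - 30)/(s + 7)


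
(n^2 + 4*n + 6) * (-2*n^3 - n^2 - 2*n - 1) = -2*n^5 - 9*n^4 - 18*n^3 - 15*n^2 - 16*n - 6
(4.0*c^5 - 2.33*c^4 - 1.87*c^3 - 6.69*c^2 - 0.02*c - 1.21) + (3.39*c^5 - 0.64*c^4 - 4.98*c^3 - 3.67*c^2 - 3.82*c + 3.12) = 7.39*c^5 - 2.97*c^4 - 6.85*c^3 - 10.36*c^2 - 3.84*c + 1.91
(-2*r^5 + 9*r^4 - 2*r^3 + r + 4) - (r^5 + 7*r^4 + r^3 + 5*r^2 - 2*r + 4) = -3*r^5 + 2*r^4 - 3*r^3 - 5*r^2 + 3*r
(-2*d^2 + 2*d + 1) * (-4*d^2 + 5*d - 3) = 8*d^4 - 18*d^3 + 12*d^2 - d - 3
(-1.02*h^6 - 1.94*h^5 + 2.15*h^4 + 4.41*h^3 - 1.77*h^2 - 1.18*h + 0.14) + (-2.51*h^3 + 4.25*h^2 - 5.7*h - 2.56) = -1.02*h^6 - 1.94*h^5 + 2.15*h^4 + 1.9*h^3 + 2.48*h^2 - 6.88*h - 2.42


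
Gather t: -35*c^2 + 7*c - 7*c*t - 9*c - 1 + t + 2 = -35*c^2 - 2*c + t*(1 - 7*c) + 1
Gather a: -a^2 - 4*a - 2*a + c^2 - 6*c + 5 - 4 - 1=-a^2 - 6*a + c^2 - 6*c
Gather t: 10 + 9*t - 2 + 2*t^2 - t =2*t^2 + 8*t + 8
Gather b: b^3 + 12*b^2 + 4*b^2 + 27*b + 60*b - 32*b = b^3 + 16*b^2 + 55*b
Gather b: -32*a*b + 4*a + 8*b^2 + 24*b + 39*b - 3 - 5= 4*a + 8*b^2 + b*(63 - 32*a) - 8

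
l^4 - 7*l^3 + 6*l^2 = l^2*(l - 6)*(l - 1)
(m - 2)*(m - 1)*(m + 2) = m^3 - m^2 - 4*m + 4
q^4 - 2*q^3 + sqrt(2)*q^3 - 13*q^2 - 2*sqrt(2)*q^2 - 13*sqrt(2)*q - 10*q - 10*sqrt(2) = (q - 5)*(q + 1)*(q + 2)*(q + sqrt(2))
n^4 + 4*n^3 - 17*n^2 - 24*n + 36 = (n - 3)*(n - 1)*(n + 2)*(n + 6)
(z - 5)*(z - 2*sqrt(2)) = z^2 - 5*z - 2*sqrt(2)*z + 10*sqrt(2)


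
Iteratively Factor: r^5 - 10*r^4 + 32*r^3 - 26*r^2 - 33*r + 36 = (r + 1)*(r^4 - 11*r^3 + 43*r^2 - 69*r + 36) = (r - 3)*(r + 1)*(r^3 - 8*r^2 + 19*r - 12) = (r - 4)*(r - 3)*(r + 1)*(r^2 - 4*r + 3) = (r - 4)*(r - 3)^2*(r + 1)*(r - 1)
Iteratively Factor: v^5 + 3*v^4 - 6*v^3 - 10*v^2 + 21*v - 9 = (v + 3)*(v^4 - 6*v^2 + 8*v - 3) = (v - 1)*(v + 3)*(v^3 + v^2 - 5*v + 3) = (v - 1)*(v + 3)^2*(v^2 - 2*v + 1) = (v - 1)^2*(v + 3)^2*(v - 1)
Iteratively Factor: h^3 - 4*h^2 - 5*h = (h)*(h^2 - 4*h - 5) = h*(h + 1)*(h - 5)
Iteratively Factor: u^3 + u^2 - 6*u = (u + 3)*(u^2 - 2*u) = u*(u + 3)*(u - 2)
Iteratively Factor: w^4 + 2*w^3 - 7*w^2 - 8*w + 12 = (w - 2)*(w^3 + 4*w^2 + w - 6) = (w - 2)*(w + 3)*(w^2 + w - 2) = (w - 2)*(w - 1)*(w + 3)*(w + 2)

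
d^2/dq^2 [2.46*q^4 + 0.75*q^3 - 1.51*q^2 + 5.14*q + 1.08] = 29.52*q^2 + 4.5*q - 3.02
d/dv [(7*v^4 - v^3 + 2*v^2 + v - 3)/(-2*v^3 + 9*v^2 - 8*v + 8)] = (-14*v^6 + 126*v^5 - 173*v^4 + 244*v^3 - 67*v^2 + 86*v - 16)/(4*v^6 - 36*v^5 + 113*v^4 - 176*v^3 + 208*v^2 - 128*v + 64)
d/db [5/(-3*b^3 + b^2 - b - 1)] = 5*(9*b^2 - 2*b + 1)/(3*b^3 - b^2 + b + 1)^2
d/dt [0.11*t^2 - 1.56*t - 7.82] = 0.22*t - 1.56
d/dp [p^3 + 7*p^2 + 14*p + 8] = 3*p^2 + 14*p + 14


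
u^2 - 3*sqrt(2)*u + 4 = (u - 2*sqrt(2))*(u - sqrt(2))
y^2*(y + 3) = y^3 + 3*y^2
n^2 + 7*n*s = n*(n + 7*s)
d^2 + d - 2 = (d - 1)*(d + 2)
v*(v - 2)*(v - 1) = v^3 - 3*v^2 + 2*v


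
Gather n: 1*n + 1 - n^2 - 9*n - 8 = -n^2 - 8*n - 7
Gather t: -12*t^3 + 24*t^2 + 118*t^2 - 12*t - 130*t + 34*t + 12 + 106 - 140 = -12*t^3 + 142*t^2 - 108*t - 22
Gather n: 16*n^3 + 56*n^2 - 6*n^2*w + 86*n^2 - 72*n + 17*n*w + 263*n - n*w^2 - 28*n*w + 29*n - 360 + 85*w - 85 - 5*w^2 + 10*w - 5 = 16*n^3 + n^2*(142 - 6*w) + n*(-w^2 - 11*w + 220) - 5*w^2 + 95*w - 450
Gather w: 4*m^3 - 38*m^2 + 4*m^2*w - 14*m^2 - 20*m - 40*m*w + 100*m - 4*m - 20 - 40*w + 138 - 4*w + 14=4*m^3 - 52*m^2 + 76*m + w*(4*m^2 - 40*m - 44) + 132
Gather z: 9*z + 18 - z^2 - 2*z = -z^2 + 7*z + 18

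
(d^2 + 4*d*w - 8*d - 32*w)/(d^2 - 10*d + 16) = (d + 4*w)/(d - 2)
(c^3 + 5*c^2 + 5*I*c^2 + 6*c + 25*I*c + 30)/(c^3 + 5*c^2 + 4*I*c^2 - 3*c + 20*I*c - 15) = (c^2 + 5*I*c + 6)/(c^2 + 4*I*c - 3)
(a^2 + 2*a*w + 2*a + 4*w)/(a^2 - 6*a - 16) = (a + 2*w)/(a - 8)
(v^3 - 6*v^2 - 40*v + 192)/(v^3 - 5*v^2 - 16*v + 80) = (v^2 - 2*v - 48)/(v^2 - v - 20)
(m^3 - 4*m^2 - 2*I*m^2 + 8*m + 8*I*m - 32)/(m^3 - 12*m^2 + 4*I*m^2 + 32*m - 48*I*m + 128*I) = (m^2 - 2*I*m + 8)/(m^2 + 4*m*(-2 + I) - 32*I)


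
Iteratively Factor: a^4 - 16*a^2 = (a + 4)*(a^3 - 4*a^2) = a*(a + 4)*(a^2 - 4*a) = a^2*(a + 4)*(a - 4)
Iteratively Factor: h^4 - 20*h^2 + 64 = (h - 4)*(h^3 + 4*h^2 - 4*h - 16) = (h - 4)*(h + 2)*(h^2 + 2*h - 8) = (h - 4)*(h - 2)*(h + 2)*(h + 4)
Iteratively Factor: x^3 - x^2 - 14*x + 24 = (x - 2)*(x^2 + x - 12) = (x - 2)*(x + 4)*(x - 3)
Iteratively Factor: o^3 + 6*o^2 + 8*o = (o + 4)*(o^2 + 2*o) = (o + 2)*(o + 4)*(o)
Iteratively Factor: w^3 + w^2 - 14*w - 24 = (w - 4)*(w^2 + 5*w + 6) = (w - 4)*(w + 2)*(w + 3)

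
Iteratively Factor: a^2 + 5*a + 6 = (a + 3)*(a + 2)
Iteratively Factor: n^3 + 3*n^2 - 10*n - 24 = (n + 4)*(n^2 - n - 6) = (n - 3)*(n + 4)*(n + 2)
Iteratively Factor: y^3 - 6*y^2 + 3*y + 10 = (y - 2)*(y^2 - 4*y - 5) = (y - 5)*(y - 2)*(y + 1)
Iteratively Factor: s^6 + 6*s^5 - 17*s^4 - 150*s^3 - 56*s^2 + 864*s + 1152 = (s - 4)*(s^5 + 10*s^4 + 23*s^3 - 58*s^2 - 288*s - 288) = (s - 4)*(s + 2)*(s^4 + 8*s^3 + 7*s^2 - 72*s - 144) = (s - 4)*(s - 3)*(s + 2)*(s^3 + 11*s^2 + 40*s + 48) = (s - 4)*(s - 3)*(s + 2)*(s + 4)*(s^2 + 7*s + 12) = (s - 4)*(s - 3)*(s + 2)*(s + 4)^2*(s + 3)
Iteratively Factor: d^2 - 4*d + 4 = (d - 2)*(d - 2)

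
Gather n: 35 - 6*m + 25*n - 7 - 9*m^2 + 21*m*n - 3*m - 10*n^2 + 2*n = -9*m^2 - 9*m - 10*n^2 + n*(21*m + 27) + 28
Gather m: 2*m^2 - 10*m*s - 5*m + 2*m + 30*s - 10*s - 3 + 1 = 2*m^2 + m*(-10*s - 3) + 20*s - 2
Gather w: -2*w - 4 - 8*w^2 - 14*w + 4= -8*w^2 - 16*w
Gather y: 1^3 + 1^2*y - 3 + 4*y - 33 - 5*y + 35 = 0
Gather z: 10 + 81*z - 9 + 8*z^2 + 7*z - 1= 8*z^2 + 88*z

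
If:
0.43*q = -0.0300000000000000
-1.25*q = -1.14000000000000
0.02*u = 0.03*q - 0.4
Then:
No Solution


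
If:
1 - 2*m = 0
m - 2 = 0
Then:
No Solution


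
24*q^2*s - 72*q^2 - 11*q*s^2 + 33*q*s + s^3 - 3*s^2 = (-8*q + s)*(-3*q + s)*(s - 3)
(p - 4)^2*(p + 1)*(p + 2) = p^4 - 5*p^3 - 6*p^2 + 32*p + 32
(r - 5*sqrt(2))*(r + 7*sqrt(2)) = r^2 + 2*sqrt(2)*r - 70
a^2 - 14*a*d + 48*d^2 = (a - 8*d)*(a - 6*d)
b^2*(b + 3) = b^3 + 3*b^2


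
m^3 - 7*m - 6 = (m - 3)*(m + 1)*(m + 2)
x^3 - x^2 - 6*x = x*(x - 3)*(x + 2)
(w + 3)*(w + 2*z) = w^2 + 2*w*z + 3*w + 6*z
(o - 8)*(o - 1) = o^2 - 9*o + 8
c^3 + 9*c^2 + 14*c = c*(c + 2)*(c + 7)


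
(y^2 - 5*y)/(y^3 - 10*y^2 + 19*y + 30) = y/(y^2 - 5*y - 6)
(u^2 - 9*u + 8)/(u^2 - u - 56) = (u - 1)/(u + 7)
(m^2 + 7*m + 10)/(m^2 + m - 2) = (m + 5)/(m - 1)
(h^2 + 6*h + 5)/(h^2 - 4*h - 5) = (h + 5)/(h - 5)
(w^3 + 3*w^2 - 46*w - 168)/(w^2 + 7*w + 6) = (w^2 - 3*w - 28)/(w + 1)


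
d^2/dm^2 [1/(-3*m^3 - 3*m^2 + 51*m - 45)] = 2*((3*m + 1)*(m^3 + m^2 - 17*m + 15) - (3*m^2 + 2*m - 17)^2)/(3*(m^3 + m^2 - 17*m + 15)^3)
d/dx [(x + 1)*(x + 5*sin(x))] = x + (x + 1)*(5*cos(x) + 1) + 5*sin(x)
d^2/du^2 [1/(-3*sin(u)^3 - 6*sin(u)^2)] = (9 + 22/sin(u) + 4/sin(u)^2 - 32/sin(u)^3 - 24/sin(u)^4)/(3*(sin(u) + 2)^3)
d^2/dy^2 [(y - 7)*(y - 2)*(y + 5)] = 6*y - 8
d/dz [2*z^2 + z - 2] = 4*z + 1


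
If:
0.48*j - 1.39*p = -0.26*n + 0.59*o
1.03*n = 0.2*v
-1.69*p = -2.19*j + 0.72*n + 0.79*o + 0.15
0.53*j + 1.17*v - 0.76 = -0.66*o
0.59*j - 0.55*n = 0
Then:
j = 0.18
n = 0.20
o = -0.81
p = 0.44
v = 1.02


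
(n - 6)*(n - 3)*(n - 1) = n^3 - 10*n^2 + 27*n - 18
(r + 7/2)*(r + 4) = r^2 + 15*r/2 + 14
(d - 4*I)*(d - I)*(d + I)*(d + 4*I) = d^4 + 17*d^2 + 16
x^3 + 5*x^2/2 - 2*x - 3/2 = (x - 1)*(x + 1/2)*(x + 3)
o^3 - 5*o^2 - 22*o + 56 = (o - 7)*(o - 2)*(o + 4)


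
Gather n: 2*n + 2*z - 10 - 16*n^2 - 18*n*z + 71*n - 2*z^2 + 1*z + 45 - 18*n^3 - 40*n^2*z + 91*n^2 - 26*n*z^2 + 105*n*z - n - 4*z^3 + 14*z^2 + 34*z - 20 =-18*n^3 + n^2*(75 - 40*z) + n*(-26*z^2 + 87*z + 72) - 4*z^3 + 12*z^2 + 37*z + 15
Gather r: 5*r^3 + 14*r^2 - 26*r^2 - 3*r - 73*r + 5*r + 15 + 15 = 5*r^3 - 12*r^2 - 71*r + 30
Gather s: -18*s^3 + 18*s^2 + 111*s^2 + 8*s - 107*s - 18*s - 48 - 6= -18*s^3 + 129*s^2 - 117*s - 54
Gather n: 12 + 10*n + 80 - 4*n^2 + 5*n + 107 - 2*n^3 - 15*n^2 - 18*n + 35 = -2*n^3 - 19*n^2 - 3*n + 234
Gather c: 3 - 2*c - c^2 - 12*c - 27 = -c^2 - 14*c - 24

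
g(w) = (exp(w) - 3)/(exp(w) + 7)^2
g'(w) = -2*(exp(w) - 3)*exp(w)/(exp(w) + 7)^3 + exp(w)/(exp(w) + 7)^2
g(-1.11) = -0.05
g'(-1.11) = 0.01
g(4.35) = 0.01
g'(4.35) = -0.01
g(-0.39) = -0.04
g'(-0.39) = 0.02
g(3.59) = 0.02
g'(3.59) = -0.01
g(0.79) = -0.01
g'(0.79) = 0.03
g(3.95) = 0.01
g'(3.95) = -0.01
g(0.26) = -0.02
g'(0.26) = 0.03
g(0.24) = -0.03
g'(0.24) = 0.03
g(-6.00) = -0.06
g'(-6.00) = 0.00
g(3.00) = 0.02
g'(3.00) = -0.00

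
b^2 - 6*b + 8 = (b - 4)*(b - 2)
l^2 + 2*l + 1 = (l + 1)^2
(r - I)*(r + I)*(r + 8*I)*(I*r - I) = I*r^4 - 8*r^3 - I*r^3 + 8*r^2 + I*r^2 - 8*r - I*r + 8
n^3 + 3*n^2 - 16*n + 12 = (n - 2)*(n - 1)*(n + 6)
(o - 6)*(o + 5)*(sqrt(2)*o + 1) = sqrt(2)*o^3 - sqrt(2)*o^2 + o^2 - 30*sqrt(2)*o - o - 30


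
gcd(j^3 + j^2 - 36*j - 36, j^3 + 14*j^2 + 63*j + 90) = j + 6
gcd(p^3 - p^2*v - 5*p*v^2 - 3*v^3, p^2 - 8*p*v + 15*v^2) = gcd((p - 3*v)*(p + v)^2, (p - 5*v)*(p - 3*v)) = p - 3*v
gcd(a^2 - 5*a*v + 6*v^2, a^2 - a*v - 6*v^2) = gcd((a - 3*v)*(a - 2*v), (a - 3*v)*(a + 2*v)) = -a + 3*v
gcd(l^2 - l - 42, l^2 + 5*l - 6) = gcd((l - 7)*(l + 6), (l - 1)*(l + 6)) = l + 6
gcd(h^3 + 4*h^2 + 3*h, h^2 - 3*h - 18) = h + 3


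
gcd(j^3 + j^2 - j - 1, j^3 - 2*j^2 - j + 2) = j^2 - 1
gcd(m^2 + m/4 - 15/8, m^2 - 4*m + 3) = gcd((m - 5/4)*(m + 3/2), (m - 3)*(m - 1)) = 1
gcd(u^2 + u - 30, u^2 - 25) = u - 5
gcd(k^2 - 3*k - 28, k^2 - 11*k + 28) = k - 7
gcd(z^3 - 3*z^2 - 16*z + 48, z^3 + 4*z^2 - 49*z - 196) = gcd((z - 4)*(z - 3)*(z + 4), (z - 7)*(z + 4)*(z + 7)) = z + 4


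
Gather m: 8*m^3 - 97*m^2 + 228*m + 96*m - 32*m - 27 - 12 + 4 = 8*m^3 - 97*m^2 + 292*m - 35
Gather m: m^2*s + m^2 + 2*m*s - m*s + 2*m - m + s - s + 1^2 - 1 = m^2*(s + 1) + m*(s + 1)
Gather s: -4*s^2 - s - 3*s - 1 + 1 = -4*s^2 - 4*s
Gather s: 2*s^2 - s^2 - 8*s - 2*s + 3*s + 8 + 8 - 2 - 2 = s^2 - 7*s + 12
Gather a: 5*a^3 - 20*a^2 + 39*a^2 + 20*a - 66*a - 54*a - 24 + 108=5*a^3 + 19*a^2 - 100*a + 84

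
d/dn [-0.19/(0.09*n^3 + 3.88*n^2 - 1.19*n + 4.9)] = (0.0513*n^2 + 1.4744*n - 0.2261)/(0.09*n^3 + 3.88*n^2 - 1.19*n + 4.9)^2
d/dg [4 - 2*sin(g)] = -2*cos(g)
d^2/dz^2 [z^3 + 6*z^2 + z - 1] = 6*z + 12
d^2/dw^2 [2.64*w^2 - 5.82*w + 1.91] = 5.28000000000000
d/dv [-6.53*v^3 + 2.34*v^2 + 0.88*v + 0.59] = -19.59*v^2 + 4.68*v + 0.88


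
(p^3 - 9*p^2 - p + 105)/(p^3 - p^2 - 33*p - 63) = (p - 5)/(p + 3)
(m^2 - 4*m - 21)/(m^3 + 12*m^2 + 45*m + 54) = (m - 7)/(m^2 + 9*m + 18)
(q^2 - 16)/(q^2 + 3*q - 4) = (q - 4)/(q - 1)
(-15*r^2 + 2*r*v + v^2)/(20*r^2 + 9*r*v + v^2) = (-3*r + v)/(4*r + v)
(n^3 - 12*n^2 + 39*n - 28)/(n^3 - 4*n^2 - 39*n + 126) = (n^2 - 5*n + 4)/(n^2 + 3*n - 18)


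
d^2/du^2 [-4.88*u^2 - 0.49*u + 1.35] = -9.76000000000000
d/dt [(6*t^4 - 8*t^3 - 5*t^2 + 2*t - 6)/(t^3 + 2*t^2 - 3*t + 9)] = t*(6*t^5 + 24*t^4 - 65*t^3 + 260*t^2 - 187*t - 66)/(t^6 + 4*t^5 - 2*t^4 + 6*t^3 + 45*t^2 - 54*t + 81)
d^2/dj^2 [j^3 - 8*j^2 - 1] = 6*j - 16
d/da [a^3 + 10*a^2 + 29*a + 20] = 3*a^2 + 20*a + 29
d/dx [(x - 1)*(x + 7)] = 2*x + 6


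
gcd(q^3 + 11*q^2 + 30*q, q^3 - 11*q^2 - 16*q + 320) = q + 5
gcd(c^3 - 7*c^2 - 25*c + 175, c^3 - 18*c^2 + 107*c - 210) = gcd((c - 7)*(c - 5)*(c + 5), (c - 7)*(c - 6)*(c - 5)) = c^2 - 12*c + 35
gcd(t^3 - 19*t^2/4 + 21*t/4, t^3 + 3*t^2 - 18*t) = t^2 - 3*t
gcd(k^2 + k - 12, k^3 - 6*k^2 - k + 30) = k - 3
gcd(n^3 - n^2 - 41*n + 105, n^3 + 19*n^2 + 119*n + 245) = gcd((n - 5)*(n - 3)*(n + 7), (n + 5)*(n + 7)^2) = n + 7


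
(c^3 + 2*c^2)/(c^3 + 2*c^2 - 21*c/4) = 4*c*(c + 2)/(4*c^2 + 8*c - 21)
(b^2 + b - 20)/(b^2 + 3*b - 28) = (b + 5)/(b + 7)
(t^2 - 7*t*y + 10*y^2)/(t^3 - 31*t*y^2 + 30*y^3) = (-t + 2*y)/(-t^2 - 5*t*y + 6*y^2)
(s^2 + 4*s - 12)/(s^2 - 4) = (s + 6)/(s + 2)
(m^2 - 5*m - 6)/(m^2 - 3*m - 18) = (m + 1)/(m + 3)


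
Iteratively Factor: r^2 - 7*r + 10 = (r - 2)*(r - 5)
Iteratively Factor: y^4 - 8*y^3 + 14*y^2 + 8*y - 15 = (y + 1)*(y^3 - 9*y^2 + 23*y - 15) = (y - 3)*(y + 1)*(y^2 - 6*y + 5) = (y - 5)*(y - 3)*(y + 1)*(y - 1)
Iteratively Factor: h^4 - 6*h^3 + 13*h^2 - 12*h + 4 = (h - 2)*(h^3 - 4*h^2 + 5*h - 2) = (h - 2)*(h - 1)*(h^2 - 3*h + 2) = (h - 2)*(h - 1)^2*(h - 2)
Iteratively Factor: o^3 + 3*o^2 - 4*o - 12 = (o - 2)*(o^2 + 5*o + 6) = (o - 2)*(o + 2)*(o + 3)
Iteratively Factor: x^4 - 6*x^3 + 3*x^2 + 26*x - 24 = (x - 1)*(x^3 - 5*x^2 - 2*x + 24) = (x - 3)*(x - 1)*(x^2 - 2*x - 8) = (x - 3)*(x - 1)*(x + 2)*(x - 4)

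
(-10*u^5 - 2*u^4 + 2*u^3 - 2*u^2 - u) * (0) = 0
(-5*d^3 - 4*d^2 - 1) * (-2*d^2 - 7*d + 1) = 10*d^5 + 43*d^4 + 23*d^3 - 2*d^2 + 7*d - 1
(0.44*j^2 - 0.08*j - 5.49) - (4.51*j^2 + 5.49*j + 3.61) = -4.07*j^2 - 5.57*j - 9.1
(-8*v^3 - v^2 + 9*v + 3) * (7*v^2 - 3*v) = -56*v^5 + 17*v^4 + 66*v^3 - 6*v^2 - 9*v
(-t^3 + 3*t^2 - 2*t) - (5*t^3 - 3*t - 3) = -6*t^3 + 3*t^2 + t + 3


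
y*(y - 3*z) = y^2 - 3*y*z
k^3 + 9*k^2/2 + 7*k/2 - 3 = (k - 1/2)*(k + 2)*(k + 3)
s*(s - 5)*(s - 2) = s^3 - 7*s^2 + 10*s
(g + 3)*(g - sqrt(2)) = g^2 - sqrt(2)*g + 3*g - 3*sqrt(2)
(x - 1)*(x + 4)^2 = x^3 + 7*x^2 + 8*x - 16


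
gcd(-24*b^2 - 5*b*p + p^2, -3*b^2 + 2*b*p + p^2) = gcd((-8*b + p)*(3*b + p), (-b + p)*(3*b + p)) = 3*b + p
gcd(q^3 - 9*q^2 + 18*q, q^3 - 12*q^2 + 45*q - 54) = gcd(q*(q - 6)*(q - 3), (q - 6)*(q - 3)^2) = q^2 - 9*q + 18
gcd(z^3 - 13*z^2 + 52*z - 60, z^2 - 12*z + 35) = z - 5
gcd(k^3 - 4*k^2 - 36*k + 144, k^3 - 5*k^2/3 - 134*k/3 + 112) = k - 6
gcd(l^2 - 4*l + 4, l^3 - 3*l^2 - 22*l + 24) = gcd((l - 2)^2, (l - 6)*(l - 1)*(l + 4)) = 1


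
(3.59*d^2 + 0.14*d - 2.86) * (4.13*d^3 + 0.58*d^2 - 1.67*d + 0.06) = 14.8267*d^5 + 2.6604*d^4 - 17.7259*d^3 - 1.6772*d^2 + 4.7846*d - 0.1716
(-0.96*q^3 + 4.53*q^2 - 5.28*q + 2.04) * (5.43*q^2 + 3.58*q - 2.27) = -5.2128*q^5 + 21.1611*q^4 - 10.2738*q^3 - 18.1083*q^2 + 19.2888*q - 4.6308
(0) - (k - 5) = 5 - k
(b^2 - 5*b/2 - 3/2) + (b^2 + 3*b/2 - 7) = 2*b^2 - b - 17/2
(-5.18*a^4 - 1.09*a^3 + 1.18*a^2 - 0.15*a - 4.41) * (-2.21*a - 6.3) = 11.4478*a^5 + 35.0429*a^4 + 4.2592*a^3 - 7.1025*a^2 + 10.6911*a + 27.783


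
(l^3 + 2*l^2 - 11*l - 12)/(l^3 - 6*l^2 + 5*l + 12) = (l + 4)/(l - 4)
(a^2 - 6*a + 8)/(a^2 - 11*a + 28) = (a - 2)/(a - 7)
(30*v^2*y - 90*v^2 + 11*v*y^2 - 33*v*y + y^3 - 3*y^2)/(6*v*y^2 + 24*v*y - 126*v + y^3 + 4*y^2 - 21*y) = (5*v + y)/(y + 7)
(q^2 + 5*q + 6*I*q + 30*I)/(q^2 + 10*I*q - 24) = (q + 5)/(q + 4*I)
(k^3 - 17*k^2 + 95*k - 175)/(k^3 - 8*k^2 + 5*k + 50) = (k - 7)/(k + 2)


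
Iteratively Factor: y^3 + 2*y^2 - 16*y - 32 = (y - 4)*(y^2 + 6*y + 8) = (y - 4)*(y + 4)*(y + 2)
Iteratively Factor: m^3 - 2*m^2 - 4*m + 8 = (m + 2)*(m^2 - 4*m + 4) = (m - 2)*(m + 2)*(m - 2)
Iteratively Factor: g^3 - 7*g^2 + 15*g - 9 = (g - 1)*(g^2 - 6*g + 9) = (g - 3)*(g - 1)*(g - 3)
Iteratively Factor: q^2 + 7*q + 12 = (q + 4)*(q + 3)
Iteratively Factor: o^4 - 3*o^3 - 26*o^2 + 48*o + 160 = (o + 4)*(o^3 - 7*o^2 + 2*o + 40) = (o + 2)*(o + 4)*(o^2 - 9*o + 20) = (o - 4)*(o + 2)*(o + 4)*(o - 5)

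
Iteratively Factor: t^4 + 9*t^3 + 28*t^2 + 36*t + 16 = (t + 2)*(t^3 + 7*t^2 + 14*t + 8) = (t + 1)*(t + 2)*(t^2 + 6*t + 8) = (t + 1)*(t + 2)*(t + 4)*(t + 2)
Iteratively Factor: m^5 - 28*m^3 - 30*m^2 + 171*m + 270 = (m + 2)*(m^4 - 2*m^3 - 24*m^2 + 18*m + 135) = (m + 2)*(m + 3)*(m^3 - 5*m^2 - 9*m + 45) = (m - 3)*(m + 2)*(m + 3)*(m^2 - 2*m - 15) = (m - 3)*(m + 2)*(m + 3)^2*(m - 5)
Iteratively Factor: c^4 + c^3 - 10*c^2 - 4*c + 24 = (c - 2)*(c^3 + 3*c^2 - 4*c - 12) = (c - 2)^2*(c^2 + 5*c + 6) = (c - 2)^2*(c + 3)*(c + 2)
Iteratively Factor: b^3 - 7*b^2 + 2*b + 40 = (b - 4)*(b^2 - 3*b - 10) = (b - 5)*(b - 4)*(b + 2)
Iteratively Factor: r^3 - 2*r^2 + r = (r)*(r^2 - 2*r + 1) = r*(r - 1)*(r - 1)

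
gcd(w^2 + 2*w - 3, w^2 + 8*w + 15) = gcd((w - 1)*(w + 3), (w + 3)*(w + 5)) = w + 3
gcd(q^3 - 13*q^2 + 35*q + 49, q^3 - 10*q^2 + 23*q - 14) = q - 7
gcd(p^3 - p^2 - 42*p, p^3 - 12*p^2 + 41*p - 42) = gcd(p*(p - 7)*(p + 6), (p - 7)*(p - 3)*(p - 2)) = p - 7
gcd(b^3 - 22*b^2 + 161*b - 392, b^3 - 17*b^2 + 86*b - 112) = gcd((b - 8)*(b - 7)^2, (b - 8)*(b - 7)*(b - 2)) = b^2 - 15*b + 56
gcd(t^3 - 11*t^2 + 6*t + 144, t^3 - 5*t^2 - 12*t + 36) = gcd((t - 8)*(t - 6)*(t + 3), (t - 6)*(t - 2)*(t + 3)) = t^2 - 3*t - 18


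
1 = 1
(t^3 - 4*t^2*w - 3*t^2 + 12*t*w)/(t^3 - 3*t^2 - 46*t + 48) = t*(t^2 - 4*t*w - 3*t + 12*w)/(t^3 - 3*t^2 - 46*t + 48)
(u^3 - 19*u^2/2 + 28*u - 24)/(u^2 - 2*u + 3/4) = 2*(u^2 - 8*u + 16)/(2*u - 1)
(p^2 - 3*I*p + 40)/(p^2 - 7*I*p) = (p^2 - 3*I*p + 40)/(p*(p - 7*I))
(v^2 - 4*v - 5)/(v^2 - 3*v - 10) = (v + 1)/(v + 2)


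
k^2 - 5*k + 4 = (k - 4)*(k - 1)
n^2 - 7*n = n*(n - 7)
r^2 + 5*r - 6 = (r - 1)*(r + 6)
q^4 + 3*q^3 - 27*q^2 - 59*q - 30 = (q - 5)*(q + 1)^2*(q + 6)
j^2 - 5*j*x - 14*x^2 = (j - 7*x)*(j + 2*x)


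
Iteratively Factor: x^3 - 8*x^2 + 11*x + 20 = (x - 4)*(x^2 - 4*x - 5) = (x - 4)*(x + 1)*(x - 5)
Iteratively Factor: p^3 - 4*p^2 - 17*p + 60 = (p - 5)*(p^2 + p - 12) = (p - 5)*(p + 4)*(p - 3)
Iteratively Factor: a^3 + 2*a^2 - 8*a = (a)*(a^2 + 2*a - 8) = a*(a - 2)*(a + 4)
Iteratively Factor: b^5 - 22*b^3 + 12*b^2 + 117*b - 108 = (b - 1)*(b^4 + b^3 - 21*b^2 - 9*b + 108) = (b - 1)*(b + 4)*(b^3 - 3*b^2 - 9*b + 27) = (b - 3)*(b - 1)*(b + 4)*(b^2 - 9) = (b - 3)*(b - 1)*(b + 3)*(b + 4)*(b - 3)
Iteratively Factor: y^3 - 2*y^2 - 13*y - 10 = (y - 5)*(y^2 + 3*y + 2) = (y - 5)*(y + 2)*(y + 1)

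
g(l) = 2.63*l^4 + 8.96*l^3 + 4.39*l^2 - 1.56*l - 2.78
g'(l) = 10.52*l^3 + 26.88*l^2 + 8.78*l - 1.56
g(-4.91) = 578.67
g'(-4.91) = -641.90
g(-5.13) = 732.59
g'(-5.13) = -759.46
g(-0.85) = -2.41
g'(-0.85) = 3.94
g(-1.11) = -3.90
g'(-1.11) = 7.43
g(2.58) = 292.82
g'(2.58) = 380.68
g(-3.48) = 63.92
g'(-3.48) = -149.94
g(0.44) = -1.75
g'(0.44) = 8.40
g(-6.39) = 2233.52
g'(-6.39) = -1704.95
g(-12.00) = 39700.90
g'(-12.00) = -14414.76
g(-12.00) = 39700.90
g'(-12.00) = -14414.76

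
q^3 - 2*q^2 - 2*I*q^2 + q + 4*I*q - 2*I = (q - 1)^2*(q - 2*I)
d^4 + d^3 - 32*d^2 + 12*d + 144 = (d - 4)*(d - 3)*(d + 2)*(d + 6)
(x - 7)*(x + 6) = x^2 - x - 42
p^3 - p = p*(p - 1)*(p + 1)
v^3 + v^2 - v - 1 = (v - 1)*(v + 1)^2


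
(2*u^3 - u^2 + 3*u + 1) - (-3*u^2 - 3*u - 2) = 2*u^3 + 2*u^2 + 6*u + 3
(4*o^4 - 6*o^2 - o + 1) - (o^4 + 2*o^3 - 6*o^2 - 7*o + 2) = 3*o^4 - 2*o^3 + 6*o - 1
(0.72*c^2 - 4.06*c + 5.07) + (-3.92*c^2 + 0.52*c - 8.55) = -3.2*c^2 - 3.54*c - 3.48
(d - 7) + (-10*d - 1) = -9*d - 8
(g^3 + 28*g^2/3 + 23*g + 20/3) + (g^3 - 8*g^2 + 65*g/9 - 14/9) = 2*g^3 + 4*g^2/3 + 272*g/9 + 46/9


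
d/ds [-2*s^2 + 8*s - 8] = 8 - 4*s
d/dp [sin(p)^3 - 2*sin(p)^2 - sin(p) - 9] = (3*sin(p)^2 - 4*sin(p) - 1)*cos(p)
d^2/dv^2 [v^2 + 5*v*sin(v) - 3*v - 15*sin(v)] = -5*v*sin(v) + 15*sin(v) + 10*cos(v) + 2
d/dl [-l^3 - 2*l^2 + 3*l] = -3*l^2 - 4*l + 3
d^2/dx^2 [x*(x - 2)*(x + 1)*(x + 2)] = 12*x^2 + 6*x - 8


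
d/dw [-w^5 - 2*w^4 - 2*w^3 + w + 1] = -5*w^4 - 8*w^3 - 6*w^2 + 1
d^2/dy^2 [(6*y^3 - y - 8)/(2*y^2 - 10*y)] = (149*y^3 - 24*y^2 + 120*y - 200)/(y^3*(y^3 - 15*y^2 + 75*y - 125))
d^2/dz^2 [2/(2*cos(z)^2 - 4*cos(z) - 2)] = (8*sin(z)^4 - 20*sin(z)^2 + 11*cos(z) - 3*cos(3*z) - 8)/(2*(sin(z)^2 + 2*cos(z))^3)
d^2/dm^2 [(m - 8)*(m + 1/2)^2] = 6*m - 14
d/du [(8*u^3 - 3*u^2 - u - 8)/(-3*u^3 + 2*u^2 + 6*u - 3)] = (7*u^4 + 90*u^3 - 160*u^2 + 50*u + 51)/(9*u^6 - 12*u^5 - 32*u^4 + 42*u^3 + 24*u^2 - 36*u + 9)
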